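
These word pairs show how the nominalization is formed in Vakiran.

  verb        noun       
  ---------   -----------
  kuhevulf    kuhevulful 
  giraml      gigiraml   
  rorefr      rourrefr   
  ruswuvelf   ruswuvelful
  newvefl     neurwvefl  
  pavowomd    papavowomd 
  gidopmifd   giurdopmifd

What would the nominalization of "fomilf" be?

gidopmifd and pavowomd both end in -d yet inflect differently (giurdopmifd, papavowomd), so the final letter is not what conditions the rule; the second-to-last letter is.
"fomilf" has second-to-last letter 'l'. The stems whose second-to-last letter is 'l' (ruswuvelf → ruswuvelful, kuhevulf → kuhevulful) add -ul.
The other patterns: stems whose second-to-last letter is 'f' insert -ur- after the first vowel; stems whose second-to-last letter is 'm' repeat the first consonant+vowel as a prefix.
So fomilf → fomilful.

fomilful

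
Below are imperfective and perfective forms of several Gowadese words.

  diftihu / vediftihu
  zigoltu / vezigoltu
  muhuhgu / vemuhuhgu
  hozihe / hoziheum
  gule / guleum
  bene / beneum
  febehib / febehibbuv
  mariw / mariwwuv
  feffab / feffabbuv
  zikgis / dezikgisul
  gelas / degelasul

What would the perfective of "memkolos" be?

dememkolosul

febehib and zikgis both have last vowel 'i' yet inflect differently (febehibbuv, dezikgisul), so the last vowel is not what conditions the rule; the final letter is.
"memkolos" ends in -s. The stems ending in -s (zikgis → dezikgisul, gelas → degelasul) add de- … -ul around the stem.
So memkolos → dememkolosul.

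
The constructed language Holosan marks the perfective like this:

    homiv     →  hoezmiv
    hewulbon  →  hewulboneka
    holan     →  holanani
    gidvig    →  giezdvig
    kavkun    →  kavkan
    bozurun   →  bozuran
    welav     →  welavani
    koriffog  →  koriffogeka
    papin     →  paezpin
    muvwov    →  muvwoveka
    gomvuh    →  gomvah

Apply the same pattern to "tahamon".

tahamoneka

"tahamon" has last vowel 'o'. The stems whose last vowel is 'o' (muvwov → muvwoveka, koriffog → koriffogeka, hewulbon → hewulboneka) add -eka.
So tahamon → tahamoneka.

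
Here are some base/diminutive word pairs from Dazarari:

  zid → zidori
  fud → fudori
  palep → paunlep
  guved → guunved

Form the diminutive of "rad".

radori

"rad" has 1 vowel. The stems with 1 vowel (zid → zidori, fud → fudori) add -ori.
The other pattern: stems with 2 vowels insert -un- after the first vowel.
So rad → radori.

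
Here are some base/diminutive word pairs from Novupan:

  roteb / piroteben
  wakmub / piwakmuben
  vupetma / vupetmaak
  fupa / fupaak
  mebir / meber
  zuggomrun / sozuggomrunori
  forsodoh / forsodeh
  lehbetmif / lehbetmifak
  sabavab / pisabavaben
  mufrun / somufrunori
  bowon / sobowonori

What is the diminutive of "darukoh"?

darukeh

zuggomrun and wakmub both have last vowel 'u' yet inflect differently (sozuggomrunori, piwakmuben), so the last vowel is not what conditions the rule; the final letter is.
"darukoh" ends in -h. The one such stem in the data (forsodoh → forsodeh) changes the last vowel to 'e' (as does mebir), so the same rule applies.
The other patterns: stems ending in -n add so- … -ori around the stem; stems ending in -b add pi- … -en around the stem; stems ending in -a or -f add -ak.
So darukoh → darukeh.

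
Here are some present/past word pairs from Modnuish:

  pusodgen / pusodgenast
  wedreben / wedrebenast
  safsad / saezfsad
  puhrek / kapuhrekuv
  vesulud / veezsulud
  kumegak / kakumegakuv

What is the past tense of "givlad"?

"givlad" ends in -d. The stems ending in -d (vesulud → veezsulud, safsad → saezfsad) insert -ez- after the first vowel.
The other patterns: stems ending in -n add -ast; stems ending in -k add ka- … -uv around the stem.
So givlad → giezvlad.

giezvlad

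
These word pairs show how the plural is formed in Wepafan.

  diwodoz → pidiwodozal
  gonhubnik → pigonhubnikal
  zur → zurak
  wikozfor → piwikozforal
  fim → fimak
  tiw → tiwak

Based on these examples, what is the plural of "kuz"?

kuzak

wikozfor and zur both end in -r yet inflect differently (piwikozforal, zurak), so the final letter is not what conditions the rule; the number of vowels is.
"kuz" has 1 vowel. The stems with 1 vowel (zur → zurak, fim → fimak, tiw → tiwak) add -ak.
The other pattern: stems with 3 vowels add pi- … -al around the stem.
So kuz → kuzak.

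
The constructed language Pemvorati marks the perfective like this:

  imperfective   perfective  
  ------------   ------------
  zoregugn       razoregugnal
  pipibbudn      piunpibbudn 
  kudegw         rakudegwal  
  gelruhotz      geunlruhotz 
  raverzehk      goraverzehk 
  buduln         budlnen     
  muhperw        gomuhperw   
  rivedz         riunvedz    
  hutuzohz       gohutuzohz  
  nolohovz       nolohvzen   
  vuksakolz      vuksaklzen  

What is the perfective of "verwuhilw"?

verwuhlwen

"verwuhilw" has second-to-last letter 'l'. The stems whose second-to-last letter is 'l' (vuksakolz → vuksaklzen, buduln → budlnen) delete the last vowel and add -en.
The other patterns: stems whose second-to-last letter is 'g' add ra- … -al around the stem; stems whose second-to-last letter is 'd' or 't' insert -un- after the first vowel; stems whose second-to-last letter is 'h' or 'r' add the prefix go-.
So verwuhilw → verwuhlwen.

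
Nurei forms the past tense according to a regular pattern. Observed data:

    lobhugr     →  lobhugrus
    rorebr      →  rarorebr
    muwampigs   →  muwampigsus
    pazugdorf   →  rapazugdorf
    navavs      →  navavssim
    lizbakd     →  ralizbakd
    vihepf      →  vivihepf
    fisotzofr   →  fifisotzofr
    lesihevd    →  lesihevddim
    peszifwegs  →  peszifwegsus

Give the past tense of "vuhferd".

ravuhferd

fisotzofr and lobhugr both end in -r yet inflect differently (fifisotzofr, lobhugrus), so the final letter is not what conditions the rule; the second-to-last letter is.
"vuhferd" has second-to-last letter 'r'. The one such stem in the data (pazugdorf → rapazugdorf) adds the prefix ra-, so the same rule applies.
The other patterns: stems whose second-to-last letter is 'f' or 'p' repeat the first consonant+vowel as a prefix; stems whose second-to-last letter is 'g' add -us; stems whose second-to-last letter is 'v' double the final consonant and add -im.
So vuhferd → ravuhferd.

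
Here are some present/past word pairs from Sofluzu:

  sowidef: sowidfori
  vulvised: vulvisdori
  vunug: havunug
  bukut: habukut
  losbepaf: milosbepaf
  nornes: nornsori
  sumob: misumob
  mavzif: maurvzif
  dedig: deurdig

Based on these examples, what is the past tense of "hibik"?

hiurbik

vunug and dedig both end in -g yet inflect differently (havunug, deurdig), so the final letter is not what conditions the rule; the last vowel is.
"hibik" has last vowel 'i'. The stems whose last vowel is 'i' (dedig → deurdig, mavzif → maurvzif) insert -ur- after the first vowel.
The other patterns: stems whose last vowel is 'a' or 'o' add the prefix mi-; stems whose last vowel is 'u' add the prefix ha-; stems whose last vowel is 'e' delete the last vowel and add -ori.
So hibik → hiurbik.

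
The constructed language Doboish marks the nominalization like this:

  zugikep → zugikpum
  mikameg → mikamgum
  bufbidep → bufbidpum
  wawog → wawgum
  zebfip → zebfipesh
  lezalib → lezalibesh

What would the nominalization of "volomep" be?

"volomep" has last vowel 'e'. The stems whose last vowel is 'e' (zugikep → zugikpum, mikameg → mikamgum, bufbidep → bufbidpum) delete the last vowel and add -um.
The other pattern: stems whose last vowel is 'i' add -esh.
So volomep → volompum.

volompum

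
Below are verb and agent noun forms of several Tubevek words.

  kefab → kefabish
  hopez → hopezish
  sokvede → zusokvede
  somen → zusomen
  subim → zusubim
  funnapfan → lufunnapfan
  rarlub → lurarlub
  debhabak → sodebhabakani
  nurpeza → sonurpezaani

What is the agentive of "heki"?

hekiish

somen and funnapfan both end in -n yet inflect differently (zusomen, lufunnapfan), so the final letter is not what conditions the rule; the first letter is.
"heki" begins with h-. The one such stem in the data (hopez → hopezish) adds -ish, so the same rule applies.
The other patterns: stems beginning with s- add the prefix zu-; stems beginning with f- or r- add the prefix lu-; stems beginning with d- or n- add so- … -ani around the stem.
So heki → hekiish.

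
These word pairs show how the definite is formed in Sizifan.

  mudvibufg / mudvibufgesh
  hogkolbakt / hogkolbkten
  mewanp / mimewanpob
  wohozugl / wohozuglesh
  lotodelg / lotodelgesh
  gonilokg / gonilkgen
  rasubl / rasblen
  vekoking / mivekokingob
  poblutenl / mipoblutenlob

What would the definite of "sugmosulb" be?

"sugmosulb" has second-to-last letter 'l'. The one such stem in the data (lotodelg → lotodelgesh) adds -esh, so the same rule applies.
The other patterns: stems whose second-to-last letter is 'b' or 'k' delete the last vowel and add -en; stems whose second-to-last letter is 'n' add mi- … -ob around the stem.
So sugmosulb → sugmosulbesh.

sugmosulbesh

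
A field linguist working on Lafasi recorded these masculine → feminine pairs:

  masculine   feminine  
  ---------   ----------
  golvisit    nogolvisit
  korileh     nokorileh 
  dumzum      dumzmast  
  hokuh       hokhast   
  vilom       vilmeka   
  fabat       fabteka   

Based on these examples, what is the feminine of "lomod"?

dumzum and vilom both end in -m yet inflect differently (dumzmast, vilmeka), so the final letter is not what conditions the rule; the last vowel is.
"lomod" has last vowel 'o'. The one such stem in the data (vilom → vilmeka) deletes the last vowel and adds -eka (as does fabat), so the same rule applies.
The other patterns: stems whose last vowel is 'u' delete the last vowel and add -ast; stems whose last vowel is 'e' or 'i' add the prefix no-.
So lomod → lomdeka.

lomdeka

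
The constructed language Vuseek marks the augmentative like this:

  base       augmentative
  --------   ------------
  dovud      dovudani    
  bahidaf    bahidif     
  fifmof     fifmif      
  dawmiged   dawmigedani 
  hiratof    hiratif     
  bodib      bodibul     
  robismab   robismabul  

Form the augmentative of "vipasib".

"vipasib" ends in -b. The stems ending in -b (robismab → robismabul, bodib → bodibul) add -ul.
The other patterns: stems ending in -f change the last vowel to 'i'; stems ending in -d add -ani.
So vipasib → vipasibul.

vipasibul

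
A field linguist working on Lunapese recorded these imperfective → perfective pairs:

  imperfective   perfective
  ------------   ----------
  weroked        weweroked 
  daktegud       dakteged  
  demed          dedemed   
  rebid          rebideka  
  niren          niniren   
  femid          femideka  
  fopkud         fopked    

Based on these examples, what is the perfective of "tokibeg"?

"tokibeg" has last vowel 'e'. The stems whose last vowel is 'e' (niren → niniren, demed → dedemed, weroked → weweroked) repeat the first consonant+vowel as a prefix.
The other patterns: stems whose last vowel is 'i' add -eka; stems whose last vowel is 'u' change the last vowel to 'e'.
So tokibeg → totokibeg.

totokibeg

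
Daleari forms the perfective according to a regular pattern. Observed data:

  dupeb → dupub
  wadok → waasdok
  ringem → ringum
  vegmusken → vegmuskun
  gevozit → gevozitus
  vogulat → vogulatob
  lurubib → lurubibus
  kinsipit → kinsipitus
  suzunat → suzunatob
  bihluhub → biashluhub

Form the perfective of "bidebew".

bidebuw

bihluhub and dupeb both end in -b yet inflect differently (biashluhub, dupub), so the final letter is not what conditions the rule; the last vowel is.
"bidebew" has last vowel 'e'. The stems whose last vowel is 'e' (vegmusken → vegmuskun, ringem → ringum, dupeb → dupub) change the last vowel to 'u'.
The other patterns: stems whose last vowel is 'o' or 'u' insert -as- after the first vowel; stems whose last vowel is 'a' add -ob; stems whose last vowel is 'i' add -us.
So bidebew → bidebuw.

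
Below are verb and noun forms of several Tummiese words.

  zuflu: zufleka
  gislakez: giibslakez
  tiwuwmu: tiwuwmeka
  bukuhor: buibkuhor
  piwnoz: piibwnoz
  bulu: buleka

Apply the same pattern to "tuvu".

"tuvu" ends in -u. The stems ending in -u (bulu → buleka, zuflu → zufleka, tiwuwmu → tiwuwmeka) drop the final letter and add -eka.
So tuvu → tuveka.

tuveka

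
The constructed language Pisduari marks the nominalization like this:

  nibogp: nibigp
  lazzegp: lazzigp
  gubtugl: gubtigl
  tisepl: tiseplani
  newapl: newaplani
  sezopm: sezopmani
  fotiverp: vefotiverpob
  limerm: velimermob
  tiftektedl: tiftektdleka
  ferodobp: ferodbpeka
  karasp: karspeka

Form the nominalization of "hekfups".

gubtugl and tisepl both end in -l yet inflect differently (gubtigl, tiseplani), so the final letter is not what conditions the rule; the second-to-last letter is.
"hekfups" has second-to-last letter 'p'. The stems whose second-to-last letter is 'p' (tisepl → tiseplani, newapl → newaplani, sezopm → sezopmani) add -ani.
The other patterns: stems whose second-to-last letter is 'g' change the last vowel to 'i'; stems whose second-to-last letter is 'r' add ve- … -ob around the stem; stems whose second-to-last letter is 'b', 'd' or 's' delete the last vowel and add -eka.
So hekfups → hekfupsani.

hekfupsani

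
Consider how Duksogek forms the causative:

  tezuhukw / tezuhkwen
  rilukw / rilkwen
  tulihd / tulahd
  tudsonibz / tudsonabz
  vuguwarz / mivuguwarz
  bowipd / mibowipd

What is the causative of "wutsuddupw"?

tudsonibz and vuguwarz both end in -z yet inflect differently (tudsonabz, mivuguwarz), so the final letter is not what conditions the rule; the second-to-last letter is.
"wutsuddupw" has second-to-last letter 'p'. The one such stem in the data (bowipd → mibowipd) adds the prefix mi-, so the same rule applies.
The other patterns: stems whose second-to-last letter is 'k' delete the last vowel and add -en; stems whose second-to-last letter is 'b' or 'h' change the last vowel to 'a'.
So wutsuddupw → miwutsuddupw.

miwutsuddupw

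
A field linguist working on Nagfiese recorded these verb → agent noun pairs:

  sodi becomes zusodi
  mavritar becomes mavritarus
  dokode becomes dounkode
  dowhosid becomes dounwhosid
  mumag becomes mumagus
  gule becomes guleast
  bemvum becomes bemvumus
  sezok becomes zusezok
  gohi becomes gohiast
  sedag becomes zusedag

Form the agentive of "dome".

"dome" begins with d-. The stems beginning with d- (dokode → dounkode, dowhosid → dounwhosid) insert -un- after the first vowel.
So dome → dounme.

dounme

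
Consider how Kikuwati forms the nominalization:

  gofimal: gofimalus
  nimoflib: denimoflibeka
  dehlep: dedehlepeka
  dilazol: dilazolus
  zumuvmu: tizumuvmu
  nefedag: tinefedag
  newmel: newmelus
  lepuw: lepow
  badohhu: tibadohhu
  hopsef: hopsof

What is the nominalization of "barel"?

gofimal and nefedag both have last vowel 'a' yet inflect differently (gofimalus, tinefedag), so the last vowel is not what conditions the rule; the final letter is.
"barel" ends in -l. The stems ending in -l (dilazol → dilazolus, newmel → newmelus, gofimal → gofimalus) add -us.
So barel → barelus.

barelus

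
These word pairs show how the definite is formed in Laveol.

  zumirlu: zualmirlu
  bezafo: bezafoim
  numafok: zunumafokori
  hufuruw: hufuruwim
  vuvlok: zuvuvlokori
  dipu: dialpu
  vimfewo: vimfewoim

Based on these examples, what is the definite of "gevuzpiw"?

gevuzpiwim

numafok and bezafo both have last vowel 'o' yet inflect differently (zunumafokori, bezafoim), so the last vowel is not what conditions the rule; the final letter is.
"gevuzpiw" ends in -w. The one such stem in the data (hufuruw → hufuruwim) adds -im, so the same rule applies.
So gevuzpiw → gevuzpiwim.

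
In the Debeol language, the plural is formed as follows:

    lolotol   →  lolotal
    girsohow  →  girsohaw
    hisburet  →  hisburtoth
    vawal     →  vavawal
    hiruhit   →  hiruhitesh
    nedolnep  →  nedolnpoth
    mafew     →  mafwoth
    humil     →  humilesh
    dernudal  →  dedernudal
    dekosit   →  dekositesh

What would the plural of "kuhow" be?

hisburet and dekosit both end in -t yet inflect differently (hisburtoth, dekositesh), so the final letter is not what conditions the rule; the last vowel is.
"kuhow" has last vowel 'o'. The stems whose last vowel is 'o' (girsohow → girsohaw, lolotol → lolotal) change the last vowel to 'a'.
The other patterns: stems whose last vowel is 'e' delete the last vowel and add -oth; stems whose last vowel is 'i' add -esh; stems whose last vowel is 'a' repeat the first consonant+vowel as a prefix.
So kuhow → kuhaw.

kuhaw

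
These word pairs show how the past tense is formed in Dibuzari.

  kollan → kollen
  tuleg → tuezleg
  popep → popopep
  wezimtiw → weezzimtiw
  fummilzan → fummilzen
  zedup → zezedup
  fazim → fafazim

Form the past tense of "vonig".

voeznig

popep and tuleg both have last vowel 'e' yet inflect differently (popopep, tuezleg), so the last vowel is not what conditions the rule; the final letter is.
"vonig" ends in -g. The one such stem in the data (tuleg → tuezleg) inserts -ez- after the first vowel (as does wezimtiw), so the same rule applies.
The other patterns: stems ending in -m or -p repeat the first consonant+vowel as a prefix; stems ending in -n change the last vowel to 'e'.
So vonig → voeznig.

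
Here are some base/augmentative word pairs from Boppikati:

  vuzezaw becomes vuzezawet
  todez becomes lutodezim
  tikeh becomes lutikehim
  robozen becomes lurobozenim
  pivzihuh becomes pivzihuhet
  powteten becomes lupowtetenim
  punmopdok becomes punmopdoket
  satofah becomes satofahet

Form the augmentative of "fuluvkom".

fuluvkomet

tikeh and pivzihuh both end in -h yet inflect differently (lutikehim, pivzihuhet), so the final letter is not what conditions the rule; the last vowel is.
"fuluvkom" has last vowel 'o'. The one such stem in the data (punmopdok → punmopdoket) adds -et, so the same rule applies.
So fuluvkom → fuluvkomet.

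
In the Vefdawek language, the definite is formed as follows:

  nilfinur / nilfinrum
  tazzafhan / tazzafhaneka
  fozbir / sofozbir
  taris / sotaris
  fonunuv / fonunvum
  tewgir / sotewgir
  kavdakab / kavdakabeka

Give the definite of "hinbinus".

hinbinsum

nilfinur and fozbir both end in -r yet inflect differently (nilfinrum, sofozbir), so the final letter is not what conditions the rule; the last vowel is.
"hinbinus" has last vowel 'u'. The stems whose last vowel is 'u' (nilfinur → nilfinrum, fonunuv → fonunvum) delete the last vowel and add -um.
The other patterns: stems whose last vowel is 'i' add the prefix so-; stems whose last vowel is 'a' add -eka.
So hinbinus → hinbinsum.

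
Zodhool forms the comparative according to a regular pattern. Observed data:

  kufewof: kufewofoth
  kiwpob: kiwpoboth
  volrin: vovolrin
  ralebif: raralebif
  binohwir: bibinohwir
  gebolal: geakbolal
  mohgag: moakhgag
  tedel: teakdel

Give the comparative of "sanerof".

kufewof and ralebif both end in -f yet inflect differently (kufewofoth, raralebif), so the final letter is not what conditions the rule; the last vowel is.
"sanerof" has last vowel 'o'. The stems whose last vowel is 'o' (kufewof → kufewofoth, kiwpob → kiwpoboth) add -oth.
The other patterns: stems whose last vowel is 'i' repeat the first consonant+vowel as a prefix; stems whose last vowel is 'a' or 'e' insert -ak- after the first vowel.
So sanerof → sanerofoth.

sanerofoth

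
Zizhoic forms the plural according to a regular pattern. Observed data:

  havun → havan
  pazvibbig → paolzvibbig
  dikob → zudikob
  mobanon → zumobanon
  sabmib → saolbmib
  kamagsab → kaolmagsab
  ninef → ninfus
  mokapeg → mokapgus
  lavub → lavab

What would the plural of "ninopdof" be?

zuninopdof

lavub and dikob both end in -b yet inflect differently (lavab, zudikob), so the final letter is not what conditions the rule; the last vowel is.
"ninopdof" has last vowel 'o'. The stems whose last vowel is 'o' (dikob → zudikob, mobanon → zumobanon) add the prefix zu-.
The other patterns: stems whose last vowel is 'u' change the last vowel to 'a'; stems whose last vowel is 'e' delete the last vowel and add -us; stems whose last vowel is 'a' or 'i' insert -ol- after the first vowel.
So ninopdof → zuninopdof.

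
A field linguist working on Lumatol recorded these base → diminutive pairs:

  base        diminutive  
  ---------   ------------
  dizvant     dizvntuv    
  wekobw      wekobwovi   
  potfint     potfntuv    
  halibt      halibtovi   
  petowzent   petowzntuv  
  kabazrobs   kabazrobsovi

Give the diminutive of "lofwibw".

lofwibwovi

halibt and petowzent both end in -t yet inflect differently (halibtovi, petowzntuv), so the final letter is not what conditions the rule; the second-to-last letter is.
"lofwibw" has second-to-last letter 'b'. The stems whose second-to-last letter is 'b' (halibt → halibtovi, kabazrobs → kabazrobsovi, wekobw → wekobwovi) add -ovi.
The other pattern: stems whose second-to-last letter is 'n' delete the last vowel and add -uv.
So lofwibw → lofwibwovi.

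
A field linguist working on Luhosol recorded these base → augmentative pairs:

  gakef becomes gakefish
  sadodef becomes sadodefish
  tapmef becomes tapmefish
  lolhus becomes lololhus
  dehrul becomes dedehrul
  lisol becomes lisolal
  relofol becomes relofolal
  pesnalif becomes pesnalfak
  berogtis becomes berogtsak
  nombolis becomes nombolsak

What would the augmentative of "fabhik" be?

fabhkak

dehrul and lisol both end in -l yet inflect differently (dedehrul, lisolal), so the final letter is not what conditions the rule; the last vowel is.
"fabhik" has last vowel 'i'. The stems whose last vowel is 'i' (pesnalif → pesnalfak, berogtis → berogtsak, nombolis → nombolsak) delete the last vowel and add -ak.
The other patterns: stems whose last vowel is 'e' add -ish; stems whose last vowel is 'u' repeat the first consonant+vowel as a prefix; stems whose last vowel is 'o' add -al.
So fabhik → fabhkak.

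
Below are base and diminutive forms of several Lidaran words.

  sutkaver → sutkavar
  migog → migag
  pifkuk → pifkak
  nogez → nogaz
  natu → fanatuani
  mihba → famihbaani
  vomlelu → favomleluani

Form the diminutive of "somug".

somag

pifkuk and natu both have last vowel 'u' yet inflect differently (pifkak, fanatuani), so the last vowel is not what conditions the rule; whether the stem ends in a vowel or a consonant is.
"somug" ends in a consonant. The stems ending in a consonant (sutkaver → sutkavar, migog → migag, pifkuk → pifkak) change the last vowel to 'a'.
So somug → somag.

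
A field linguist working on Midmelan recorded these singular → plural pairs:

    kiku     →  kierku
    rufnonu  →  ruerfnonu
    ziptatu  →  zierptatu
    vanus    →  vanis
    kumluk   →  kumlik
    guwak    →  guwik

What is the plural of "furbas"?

"furbas" ends in -s. The one such stem in the data (vanus → vanis) changes the last vowel to 'i' (as do kumluk, guwak), so the same rule applies.
So furbas → furbis.

furbis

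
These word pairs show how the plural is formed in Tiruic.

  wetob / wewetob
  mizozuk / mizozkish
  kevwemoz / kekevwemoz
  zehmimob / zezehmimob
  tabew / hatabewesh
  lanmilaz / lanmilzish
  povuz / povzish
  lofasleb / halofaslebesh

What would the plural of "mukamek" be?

wetob and lofasleb both end in -b yet inflect differently (wewetob, halofaslebesh), so the final letter is not what conditions the rule; the last vowel is.
"mukamek" has last vowel 'e'. The stems whose last vowel is 'e' (tabew → hatabewesh, lofasleb → halofaslebesh) add ha- … -esh around the stem.
So mukamek → hamukamekesh.

hamukamekesh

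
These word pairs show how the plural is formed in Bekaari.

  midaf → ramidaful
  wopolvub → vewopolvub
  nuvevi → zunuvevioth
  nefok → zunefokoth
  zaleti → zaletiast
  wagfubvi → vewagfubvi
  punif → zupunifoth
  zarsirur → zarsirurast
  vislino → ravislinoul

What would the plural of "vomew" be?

ravomewul

"vomew" begins with v-. The one such stem in the data (vislino → ravislinoul) adds ra- … -ul around the stem, so the same rule applies.
The other patterns: stems beginning with z- add -ast; stems beginning with w- add the prefix ve-; stems beginning with n- or p- add zu- … -oth around the stem.
So vomew → ravomewul.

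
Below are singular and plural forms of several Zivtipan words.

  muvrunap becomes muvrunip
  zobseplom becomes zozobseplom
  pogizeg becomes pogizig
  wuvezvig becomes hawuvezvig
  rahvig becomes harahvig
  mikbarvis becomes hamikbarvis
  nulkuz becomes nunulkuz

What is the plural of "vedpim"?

havedpim

"vedpim" has last vowel 'i'. The stems whose last vowel is 'i' (wuvezvig → hawuvezvig, rahvig → harahvig, mikbarvis → hamikbarvis) add the prefix ha-.
So vedpim → havedpim.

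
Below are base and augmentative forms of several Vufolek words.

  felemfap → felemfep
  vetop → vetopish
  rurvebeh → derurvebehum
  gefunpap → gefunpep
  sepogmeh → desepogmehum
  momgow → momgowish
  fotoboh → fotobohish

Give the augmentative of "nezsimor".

sepogmeh and fotoboh both end in -h yet inflect differently (desepogmehum, fotobohish), so the final letter is not what conditions the rule; the last vowel is.
"nezsimor" has last vowel 'o'. The stems whose last vowel is 'o' (fotoboh → fotobohish, momgow → momgowish, vetop → vetopish) add -ish.
The other patterns: stems whose last vowel is 'a' change the last vowel to 'e'; stems whose last vowel is 'e' add de- … -um around the stem.
So nezsimor → nezsimorish.

nezsimorish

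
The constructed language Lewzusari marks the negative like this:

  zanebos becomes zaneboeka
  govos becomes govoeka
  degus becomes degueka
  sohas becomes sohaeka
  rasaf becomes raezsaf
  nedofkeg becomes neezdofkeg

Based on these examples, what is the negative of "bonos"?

bonoeka

sohas and rasaf both have last vowel 'a' yet inflect differently (sohaeka, raezsaf), so the last vowel is not what conditions the rule; the final letter is.
"bonos" ends in -s. The stems ending in -s (zanebos → zaneboeka, govos → govoeka, degus → degueka) drop the final letter and add -eka.
So bonos → bonoeka.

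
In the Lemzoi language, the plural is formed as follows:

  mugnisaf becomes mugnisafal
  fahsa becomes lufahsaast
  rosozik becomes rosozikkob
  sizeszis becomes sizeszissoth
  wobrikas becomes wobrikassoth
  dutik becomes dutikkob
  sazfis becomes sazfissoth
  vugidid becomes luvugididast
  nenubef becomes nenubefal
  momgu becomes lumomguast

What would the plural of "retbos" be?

retbossoth

rosozik and sizeszis both have last vowel 'i' yet inflect differently (rosozikkob, sizeszissoth), so the last vowel is not what conditions the rule; the final letter is.
"retbos" ends in -s. The stems ending in -s (sizeszis → sizeszissoth, wobrikas → wobrikassoth, sazfis → sazfissoth) double the final consonant and add -oth.
So retbos → retbossoth.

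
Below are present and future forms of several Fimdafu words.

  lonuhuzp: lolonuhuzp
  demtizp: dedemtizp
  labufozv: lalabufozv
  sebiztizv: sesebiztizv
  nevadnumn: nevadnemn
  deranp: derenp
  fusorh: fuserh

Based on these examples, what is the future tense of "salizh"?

lonuhuzp and deranp both end in -p yet inflect differently (lolonuhuzp, derenp), so the final letter is not what conditions the rule; the second-to-last letter is.
"salizh" has second-to-last letter 'z'. The stems whose second-to-last letter is 'z' (lonuhuzp → lolonuhuzp, demtizp → dedemtizp, labufozv → lalabufozv) repeat the first consonant+vowel as a prefix.
The other pattern: stems whose second-to-last letter is 'm', 'n' or 'r' change the last vowel to 'e'.
So salizh → sasalizh.

sasalizh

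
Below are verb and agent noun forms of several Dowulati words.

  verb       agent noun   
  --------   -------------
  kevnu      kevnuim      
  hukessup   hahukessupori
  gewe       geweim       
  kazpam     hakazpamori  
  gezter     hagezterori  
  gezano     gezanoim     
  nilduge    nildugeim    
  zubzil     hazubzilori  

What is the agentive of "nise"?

"nise" ends in a vowel. The stems ending in a vowel (nilduge → nildugeim, kevnu → kevnuim, gezano → gezanoim) add -im.
So nise → niseim.

niseim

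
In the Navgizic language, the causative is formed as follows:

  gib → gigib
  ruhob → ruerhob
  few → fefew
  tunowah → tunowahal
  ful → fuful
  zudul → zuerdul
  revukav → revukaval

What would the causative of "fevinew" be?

"fevinew" has 3 vowels. The stems with 3 vowels (tunowah → tunowahal, revukav → revukaval) add -al.
The other patterns: stems with 1 vowel repeat the first consonant+vowel as a prefix; stems with 2 vowels insert -er- after the first vowel.
So fevinew → fevinewal.

fevinewal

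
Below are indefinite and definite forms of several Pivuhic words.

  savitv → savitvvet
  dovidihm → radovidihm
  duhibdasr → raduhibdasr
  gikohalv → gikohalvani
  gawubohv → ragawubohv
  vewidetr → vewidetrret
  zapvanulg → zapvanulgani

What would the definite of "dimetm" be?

savitv and gikohalv both end in -v yet inflect differently (savitvvet, gikohalvani), so the final letter is not what conditions the rule; the second-to-last letter is.
"dimetm" has second-to-last letter 't'. The stems whose second-to-last letter is 't' (vewidetr → vewidetrret, savitv → savitvvet) double the final consonant and add -et.
So dimetm → dimetmmet.

dimetmmet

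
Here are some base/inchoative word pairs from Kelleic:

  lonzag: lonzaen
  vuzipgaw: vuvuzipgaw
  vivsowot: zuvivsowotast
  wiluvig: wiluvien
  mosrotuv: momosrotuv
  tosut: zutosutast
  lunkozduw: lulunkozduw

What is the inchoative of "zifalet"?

tosut and lunkozduw both have last vowel 'u' yet inflect differently (zutosutast, lulunkozduw), so the last vowel is not what conditions the rule; the final letter is.
"zifalet" ends in -t. The stems ending in -t (vivsowot → zuvivsowotast, tosut → zutosutast) add zu- … -ast around the stem.
The other patterns: stems ending in -g drop the final letter and add -en; stems ending in -v or -w repeat the first consonant+vowel as a prefix.
So zifalet → zuzifaletast.

zuzifaletast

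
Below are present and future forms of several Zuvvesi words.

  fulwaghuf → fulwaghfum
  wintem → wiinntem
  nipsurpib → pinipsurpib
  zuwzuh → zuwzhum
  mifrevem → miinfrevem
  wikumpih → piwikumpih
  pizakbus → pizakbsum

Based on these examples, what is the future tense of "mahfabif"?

pimahfabif

"mahfabif" has last vowel 'i'. The stems whose last vowel is 'i' (nipsurpib → pinipsurpib, wikumpih → piwikumpih) add the prefix pi-.
The other patterns: stems whose last vowel is 'u' delete the last vowel and add -um; stems whose last vowel is 'e' insert -in- after the first vowel.
So mahfabif → pimahfabif.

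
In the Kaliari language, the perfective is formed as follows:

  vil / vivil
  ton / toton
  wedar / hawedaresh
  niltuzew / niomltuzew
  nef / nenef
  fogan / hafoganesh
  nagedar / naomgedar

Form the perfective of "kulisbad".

ton and fogan both end in -n yet inflect differently (toton, hafoganesh), so the final letter is not what conditions the rule; the number of vowels is.
"kulisbad" has 3 vowels. The stems with 3 vowels (nagedar → naomgedar, niltuzew → niomltuzew) insert -om- after the first vowel.
So kulisbad → kuomlisbad.

kuomlisbad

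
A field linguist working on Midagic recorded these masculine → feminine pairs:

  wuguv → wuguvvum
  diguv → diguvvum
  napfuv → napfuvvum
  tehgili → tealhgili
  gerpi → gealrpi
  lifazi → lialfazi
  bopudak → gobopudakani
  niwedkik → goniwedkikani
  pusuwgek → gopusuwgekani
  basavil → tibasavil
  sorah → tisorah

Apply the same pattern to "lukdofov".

lukdofovvum

tehgili and niwedkik both have last vowel 'i' yet inflect differently (tealhgili, goniwedkikani), so the last vowel is not what conditions the rule; the final letter is.
"lukdofov" ends in -v. The stems ending in -v (wuguv → wuguvvum, diguv → diguvvum, napfuv → napfuvvum) double the final consonant and add -um.
The other patterns: stems ending in -i insert -al- after the first vowel; stems ending in -k add go- … -ani around the stem; stems ending in -h or -l add the prefix ti-.
So lukdofov → lukdofovvum.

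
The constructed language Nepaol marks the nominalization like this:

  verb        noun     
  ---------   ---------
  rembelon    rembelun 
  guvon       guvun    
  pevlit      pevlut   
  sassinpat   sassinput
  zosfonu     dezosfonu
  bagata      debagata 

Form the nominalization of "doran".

dorun

"doran" ends in a consonant. The stems ending in a consonant (rembelon → rembelun, guvon → guvun, pevlit → pevlut) change the last vowel to 'u'.
The other pattern: stems ending in a vowel add the prefix de-.
So doran → dorun.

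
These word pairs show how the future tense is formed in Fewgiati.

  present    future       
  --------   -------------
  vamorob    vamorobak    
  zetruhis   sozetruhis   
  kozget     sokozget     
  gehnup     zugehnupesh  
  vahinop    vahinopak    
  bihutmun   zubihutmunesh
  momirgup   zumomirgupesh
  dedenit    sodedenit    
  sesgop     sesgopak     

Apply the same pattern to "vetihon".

"vetihon" has last vowel 'o'. The stems whose last vowel is 'o' (vahinop → vahinopak, vamorob → vamorobak, sesgop → sesgopak) add -ak.
So vetihon → vetihonak.

vetihonak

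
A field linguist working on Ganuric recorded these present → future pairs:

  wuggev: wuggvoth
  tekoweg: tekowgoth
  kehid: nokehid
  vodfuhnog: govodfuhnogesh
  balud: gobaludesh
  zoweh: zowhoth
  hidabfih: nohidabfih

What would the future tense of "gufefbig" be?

nogufefbig

"gufefbig" has last vowel 'i'. The stems whose last vowel is 'i' (hidabfih → nohidabfih, kehid → nokehid) add the prefix no-.
The other patterns: stems whose last vowel is 'e' delete the last vowel and add -oth; stems whose last vowel is 'o' or 'u' add go- … -esh around the stem.
So gufefbig → nogufefbig.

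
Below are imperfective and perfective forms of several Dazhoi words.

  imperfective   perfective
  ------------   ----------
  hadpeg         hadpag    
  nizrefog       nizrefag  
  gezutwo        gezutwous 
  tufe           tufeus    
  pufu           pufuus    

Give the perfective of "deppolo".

deppolous

nizrefog and gezutwo both have last vowel 'o' yet inflect differently (nizrefag, gezutwous), so the last vowel is not what conditions the rule; whether the stem ends in a vowel or a consonant is.
"deppolo" ends in a vowel. The stems ending in a vowel (gezutwo → gezutwous, tufe → tufeus, pufu → pufuus) add -us.
So deppolo → deppolous.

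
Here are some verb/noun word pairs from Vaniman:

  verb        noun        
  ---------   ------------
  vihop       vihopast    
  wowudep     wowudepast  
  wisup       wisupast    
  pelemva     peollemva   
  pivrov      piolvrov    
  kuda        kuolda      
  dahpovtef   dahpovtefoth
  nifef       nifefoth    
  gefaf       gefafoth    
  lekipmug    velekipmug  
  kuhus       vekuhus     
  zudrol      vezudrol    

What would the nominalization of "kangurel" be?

vekangurel

"kangurel" ends in -l. The one such stem in the data (zudrol → vezudrol) adds the prefix ve-, so the same rule applies.
So kangurel → vekangurel.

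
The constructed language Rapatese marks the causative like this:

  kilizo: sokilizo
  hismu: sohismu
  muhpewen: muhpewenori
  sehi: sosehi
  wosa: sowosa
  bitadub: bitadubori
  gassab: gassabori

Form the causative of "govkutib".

gassab and wosa both have last vowel 'a' yet inflect differently (gassabori, sowosa), so the last vowel is not what conditions the rule; whether the stem ends in a vowel or a consonant is.
"govkutib" ends in a consonant. The stems ending in a consonant (muhpewen → muhpewenori, gassab → gassabori, bitadub → bitadubori) add -ori.
So govkutib → govkutibori.

govkutibori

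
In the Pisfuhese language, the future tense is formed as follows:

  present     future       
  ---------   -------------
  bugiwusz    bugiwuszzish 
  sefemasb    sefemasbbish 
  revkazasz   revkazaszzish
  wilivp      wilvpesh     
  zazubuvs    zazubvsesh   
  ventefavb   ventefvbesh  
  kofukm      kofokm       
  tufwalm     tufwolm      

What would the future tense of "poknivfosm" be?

poknivfosmmish

"poknivfosm" has second-to-last letter 's'. The stems whose second-to-last letter is 's' (bugiwusz → bugiwuszzish, sefemasb → sefemasbbish, revkazasz → revkazaszzish) double the final consonant and add -ish.
The other patterns: stems whose second-to-last letter is 'v' delete the last vowel and add -esh; stems whose second-to-last letter is 'k' or 'l' change the last vowel to 'o'.
So poknivfosm → poknivfosmmish.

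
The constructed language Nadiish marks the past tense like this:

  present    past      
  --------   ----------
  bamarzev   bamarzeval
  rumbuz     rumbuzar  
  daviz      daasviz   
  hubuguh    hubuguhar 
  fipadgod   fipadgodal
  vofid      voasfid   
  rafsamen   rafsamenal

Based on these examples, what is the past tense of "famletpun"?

rumbuz and daviz both end in -z yet inflect differently (rumbuzar, daasviz), so the final letter is not what conditions the rule; the last vowel is.
"famletpun" has last vowel 'u'. The stems whose last vowel is 'u' (hubuguh → hubuguhar, rumbuz → rumbuzar) add -ar.
So famletpun → famletpunar.

famletpunar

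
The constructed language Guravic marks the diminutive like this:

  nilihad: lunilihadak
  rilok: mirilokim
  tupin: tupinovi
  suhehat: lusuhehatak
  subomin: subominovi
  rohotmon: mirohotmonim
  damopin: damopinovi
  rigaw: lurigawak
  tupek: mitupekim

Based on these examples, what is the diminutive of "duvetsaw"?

luduvetsawak

subomin and rohotmon both end in -n yet inflect differently (subominovi, mirohotmonim), so the final letter is not what conditions the rule; the last vowel is.
"duvetsaw" has last vowel 'a'. The stems whose last vowel is 'a' (suhehat → lusuhehatak, rigaw → lurigawak, nilihad → lunilihadak) add lu- … -ak around the stem.
So duvetsaw → luduvetsawak.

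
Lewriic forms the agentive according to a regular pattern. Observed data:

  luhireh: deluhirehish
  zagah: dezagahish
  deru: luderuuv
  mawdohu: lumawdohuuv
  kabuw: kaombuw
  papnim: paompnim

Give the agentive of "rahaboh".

"rahaboh" ends in -h. The stems ending in -h (luhireh → deluhirehish, zagah → dezagahish) add de- … -ish around the stem.
So rahaboh → derahabohish.

derahabohish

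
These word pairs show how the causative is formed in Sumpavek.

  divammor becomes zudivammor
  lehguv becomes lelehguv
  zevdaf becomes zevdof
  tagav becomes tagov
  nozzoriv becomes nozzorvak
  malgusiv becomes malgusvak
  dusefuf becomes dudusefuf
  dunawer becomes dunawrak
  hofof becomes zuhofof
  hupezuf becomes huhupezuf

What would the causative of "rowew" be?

"rowew" has last vowel 'e'. The one such stem in the data (dunawer → dunawrak) deletes the last vowel and adds -ak (as do malgusiv, nozzoriv), so the same rule applies.
So rowew → rowwak.

rowwak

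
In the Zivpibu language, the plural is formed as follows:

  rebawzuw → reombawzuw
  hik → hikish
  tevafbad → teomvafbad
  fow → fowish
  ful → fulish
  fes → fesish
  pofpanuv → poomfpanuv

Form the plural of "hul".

"hul" has 1 vowel. The stems with 1 vowel (fes → fesish, hik → hikish, fow → fowish) add -ish.
The other pattern: stems with 3 vowels insert -om- after the first vowel.
So hul → hulish.

hulish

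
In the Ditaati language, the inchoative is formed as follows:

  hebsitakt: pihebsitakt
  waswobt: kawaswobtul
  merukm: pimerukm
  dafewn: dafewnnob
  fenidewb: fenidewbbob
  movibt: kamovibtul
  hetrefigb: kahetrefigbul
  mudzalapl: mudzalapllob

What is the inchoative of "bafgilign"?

kabafgilignul

fenidewb and hetrefigb both end in -b yet inflect differently (fenidewbbob, kahetrefigbul), so the final letter is not what conditions the rule; the second-to-last letter is.
"bafgilign" has second-to-last letter 'g'. The one such stem in the data (hetrefigb → kahetrefigbul) adds ka- … -ul around the stem, so the same rule applies.
So bafgilign → kabafgilignul.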